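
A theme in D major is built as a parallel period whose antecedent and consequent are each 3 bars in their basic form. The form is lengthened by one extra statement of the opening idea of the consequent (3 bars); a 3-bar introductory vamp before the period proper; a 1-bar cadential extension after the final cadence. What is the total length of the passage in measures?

13 measures

Basic parallel period: 3 + 3 = 6 bars.
6 (basic form) + 3 (extra statement) + 3 (introduction) + 1 (cadential extension) = 13.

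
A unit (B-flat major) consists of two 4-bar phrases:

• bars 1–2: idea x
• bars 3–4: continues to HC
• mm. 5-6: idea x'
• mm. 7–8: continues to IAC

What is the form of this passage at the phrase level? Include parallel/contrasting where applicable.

parallel period

Phrase 1 ends with a half cadence (weaker) and phrase 2 with an imperfect authentic cadence (stronger): antecedent + consequent = a period.
The two phrases open with the same material (x / x'), so the period is parallel.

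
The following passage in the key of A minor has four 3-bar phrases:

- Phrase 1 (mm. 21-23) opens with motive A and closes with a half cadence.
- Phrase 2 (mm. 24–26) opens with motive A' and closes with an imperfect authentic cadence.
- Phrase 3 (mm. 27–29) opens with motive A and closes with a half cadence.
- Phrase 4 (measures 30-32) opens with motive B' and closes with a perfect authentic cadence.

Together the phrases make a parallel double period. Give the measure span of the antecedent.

In a double period the first pair of phrases (ending imperfect authentic cadence) is the large antecedent and the second pair (ending perfect authentic cadence) is the large consequent; the antecedent is measures 21–26.

measures 21–26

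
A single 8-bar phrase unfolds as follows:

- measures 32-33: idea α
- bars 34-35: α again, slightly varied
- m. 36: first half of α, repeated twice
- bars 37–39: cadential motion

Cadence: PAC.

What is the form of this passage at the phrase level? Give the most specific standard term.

Basic idea (mm. 32–33) + its repetition (mm. 34–35) form the presentation; fragmentation and cadence (mm. 36-39) form the continuation — the 8-bar whole is a sentence.

sentence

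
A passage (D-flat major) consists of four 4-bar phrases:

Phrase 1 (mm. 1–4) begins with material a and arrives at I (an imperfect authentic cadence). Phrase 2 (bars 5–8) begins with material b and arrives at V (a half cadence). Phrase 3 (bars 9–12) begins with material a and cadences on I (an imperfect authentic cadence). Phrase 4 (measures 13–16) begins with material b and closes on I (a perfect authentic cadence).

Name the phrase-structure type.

parallel double period

Four phrases in two halves: the first half (bars 1–8) ends with a half cadence, the second (mm. 9–16) with a perfect authentic cadence — a large antecedent–consequent pair, i.e. a double period.
Phrase 3 begins with the same material as phrase 1, making it parallel.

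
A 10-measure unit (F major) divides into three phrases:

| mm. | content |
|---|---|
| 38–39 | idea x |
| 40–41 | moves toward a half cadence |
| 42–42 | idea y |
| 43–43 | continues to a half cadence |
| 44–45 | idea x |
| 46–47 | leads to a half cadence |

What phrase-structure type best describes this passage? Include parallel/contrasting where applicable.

phrase group

The final phrase closes with a half cadence, which is not stronger than the preceding half cadence; the 3 phrases lack an overall antecedent–consequent design and so form a phrase group.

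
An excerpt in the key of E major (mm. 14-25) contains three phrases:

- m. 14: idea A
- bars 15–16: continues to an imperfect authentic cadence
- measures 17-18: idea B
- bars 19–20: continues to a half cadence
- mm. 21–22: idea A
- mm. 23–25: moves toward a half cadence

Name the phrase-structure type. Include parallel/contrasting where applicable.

phrase group

The final phrase closes with a half cadence, which is not stronger than the preceding half cadence; the 3 phrases lack an overall antecedent–consequent design and so form a phrase group.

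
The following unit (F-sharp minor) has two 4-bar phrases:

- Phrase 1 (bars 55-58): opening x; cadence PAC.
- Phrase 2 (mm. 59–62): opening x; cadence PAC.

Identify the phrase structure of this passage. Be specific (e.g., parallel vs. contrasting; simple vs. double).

Both phrases have the same opening (x) and the same cadence (perfect authentic cadence): the second is a restatement, not a consequent, so this is a repeated phrase rather than a period.

repeated phrase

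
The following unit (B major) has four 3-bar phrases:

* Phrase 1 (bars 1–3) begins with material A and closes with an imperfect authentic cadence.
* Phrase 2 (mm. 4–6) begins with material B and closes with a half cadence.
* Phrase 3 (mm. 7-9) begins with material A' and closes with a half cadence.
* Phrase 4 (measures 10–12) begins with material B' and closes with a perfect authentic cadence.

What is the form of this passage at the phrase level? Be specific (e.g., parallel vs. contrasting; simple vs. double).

parallel double period

Four phrases in two halves: the first half (measures 1-6) ends with a half cadence, the second (bars 7–12) with a perfect authentic cadence — a large antecedent–consequent pair, i.e. a double period.
Phrase 3 begins with the same material as phrase 1, making it parallel.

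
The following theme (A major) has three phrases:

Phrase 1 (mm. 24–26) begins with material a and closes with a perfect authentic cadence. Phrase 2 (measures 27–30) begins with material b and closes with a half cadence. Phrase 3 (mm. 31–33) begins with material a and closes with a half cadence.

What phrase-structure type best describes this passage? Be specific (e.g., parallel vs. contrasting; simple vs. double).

The final phrase closes with a half cadence, which is not stronger than the preceding half cadence; the 3 phrases lack an overall antecedent–consequent design and so form a phrase group.

phrase group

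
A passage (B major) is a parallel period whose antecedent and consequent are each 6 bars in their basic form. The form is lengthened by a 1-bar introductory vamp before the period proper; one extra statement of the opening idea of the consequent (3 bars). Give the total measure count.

16 measures

Basic parallel period: 6 + 6 = 12 bars.
12 (basic form) + 1 (introduction) + 3 (extra statement) = 16.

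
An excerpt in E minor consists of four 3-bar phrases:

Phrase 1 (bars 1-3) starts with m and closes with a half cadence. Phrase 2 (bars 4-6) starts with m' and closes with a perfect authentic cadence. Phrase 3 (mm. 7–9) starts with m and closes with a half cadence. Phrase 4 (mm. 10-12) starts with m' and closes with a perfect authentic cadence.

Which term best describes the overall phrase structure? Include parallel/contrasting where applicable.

repeated period

The cadence pattern HC–PAC–HC–PAC is weak–strong twice, and phrases 3–4 restate phrases 1–2: a period heard twice, not a double period (which would end weakly at phrase 2).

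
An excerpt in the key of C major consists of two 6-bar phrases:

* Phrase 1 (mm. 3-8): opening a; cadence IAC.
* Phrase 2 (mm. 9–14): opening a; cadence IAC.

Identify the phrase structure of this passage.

repeated phrase

Both phrases have the same opening (a) and the same cadence (imperfect authentic cadence): the second is a restatement, not a consequent, so this is a repeated phrase rather than a period.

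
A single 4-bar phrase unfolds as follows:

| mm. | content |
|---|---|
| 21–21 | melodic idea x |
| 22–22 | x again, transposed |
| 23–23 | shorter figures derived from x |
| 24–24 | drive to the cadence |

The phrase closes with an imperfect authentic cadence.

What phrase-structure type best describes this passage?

sentence

Basic idea (m. 21) + its repetition (m. 22) form the presentation; fragmentation and cadence (mm. 23–24) form the continuation — the 4-bar whole is a sentence.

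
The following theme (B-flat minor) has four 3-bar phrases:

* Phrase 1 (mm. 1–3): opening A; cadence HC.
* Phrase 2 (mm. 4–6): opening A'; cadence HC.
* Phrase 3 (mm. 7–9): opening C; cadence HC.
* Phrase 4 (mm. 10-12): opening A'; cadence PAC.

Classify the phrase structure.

Four phrases in two halves: the first half (bars 1–6) ends with a half cadence, the second (measures 7–12) with a perfect authentic cadence — a large antecedent–consequent pair, i.e. a double period.
Phrase 3 begins with different material from phrase 1, making it contrasting.

contrasting double period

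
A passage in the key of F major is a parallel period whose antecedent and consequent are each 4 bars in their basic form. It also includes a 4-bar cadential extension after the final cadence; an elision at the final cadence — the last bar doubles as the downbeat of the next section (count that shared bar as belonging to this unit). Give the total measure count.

Basic parallel period: 4 + 4 = 8 bars.
8 (basic form) + 4 (cadential extension) = 12.
The elision shares a bar with the next section but does not change this unit's count.

12 measures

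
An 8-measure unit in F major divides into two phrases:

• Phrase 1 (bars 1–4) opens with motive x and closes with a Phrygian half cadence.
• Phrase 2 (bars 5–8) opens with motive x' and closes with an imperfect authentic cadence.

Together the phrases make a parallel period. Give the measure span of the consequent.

measures 5–8

The phrase ending with the weaker cadence (Phrygian half cadence) is the antecedent; the one ending more conclusively (imperfect authentic cadence) is the consequent. The consequent is measures 5–8.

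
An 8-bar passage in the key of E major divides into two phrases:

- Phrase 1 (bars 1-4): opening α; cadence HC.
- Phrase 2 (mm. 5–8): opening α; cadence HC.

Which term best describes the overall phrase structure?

repeated phrase

Both phrases have the same opening (α) and the same cadence (half cadence): the second is a restatement, not a consequent, so this is a repeated phrase rather than a period.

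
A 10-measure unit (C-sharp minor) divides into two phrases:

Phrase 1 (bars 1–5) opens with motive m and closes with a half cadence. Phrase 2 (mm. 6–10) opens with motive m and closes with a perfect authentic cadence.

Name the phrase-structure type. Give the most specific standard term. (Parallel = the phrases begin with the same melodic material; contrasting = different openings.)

Phrase 1 ends with a half cadence (weaker) and phrase 2 with a perfect authentic cadence (stronger): antecedent + consequent = a period.
The two phrases open with the same material (m / m), so the period is parallel.

parallel period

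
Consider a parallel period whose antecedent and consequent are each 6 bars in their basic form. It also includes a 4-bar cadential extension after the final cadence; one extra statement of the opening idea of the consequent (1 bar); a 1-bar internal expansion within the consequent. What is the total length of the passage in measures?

Basic parallel period: 6 + 6 = 12 bars.
12 (basic form) + 4 (cadential extension) + 1 (extra statement) + 1 (internal expansion) = 18.

18 measures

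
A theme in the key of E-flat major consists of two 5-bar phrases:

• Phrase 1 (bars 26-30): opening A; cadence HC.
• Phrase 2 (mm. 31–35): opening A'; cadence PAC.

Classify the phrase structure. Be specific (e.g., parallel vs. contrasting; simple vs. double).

parallel period

Phrase 1 ends with a half cadence (weaker) and phrase 2 with a perfect authentic cadence (stronger): antecedent + consequent = a period.
The two phrases open with the same material (A / A'), so the period is parallel.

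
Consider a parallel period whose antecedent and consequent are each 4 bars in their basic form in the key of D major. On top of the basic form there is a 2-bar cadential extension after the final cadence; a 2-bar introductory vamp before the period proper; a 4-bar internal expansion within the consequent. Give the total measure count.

Basic parallel period: 4 + 4 = 8 bars.
8 (basic form) + 2 (cadential extension) + 2 (introduction) + 4 (internal expansion) = 16.

16 measures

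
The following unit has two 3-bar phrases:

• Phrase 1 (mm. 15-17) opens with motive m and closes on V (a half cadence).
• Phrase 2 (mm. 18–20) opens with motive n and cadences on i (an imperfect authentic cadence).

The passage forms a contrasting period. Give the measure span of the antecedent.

measures 15–17

The antecedent is the phrase ending with the weaker cadence (half cadence, phrase 1) and the consequent the one ending more conclusively (imperfect authentic cadence, phrase 2); the antecedent is bars 15–17.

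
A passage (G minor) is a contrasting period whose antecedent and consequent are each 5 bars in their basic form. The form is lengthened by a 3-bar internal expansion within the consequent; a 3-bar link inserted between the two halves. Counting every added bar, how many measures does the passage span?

Basic contrasting period: 5 + 5 = 10 bars.
10 (basic form) + 3 (internal expansion) + 3 (link) = 16.

16 measures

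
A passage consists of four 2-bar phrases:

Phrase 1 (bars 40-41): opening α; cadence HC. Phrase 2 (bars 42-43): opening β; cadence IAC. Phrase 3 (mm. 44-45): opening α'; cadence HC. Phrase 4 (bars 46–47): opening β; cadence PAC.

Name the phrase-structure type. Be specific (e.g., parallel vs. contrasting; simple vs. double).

Four phrases in two halves: the first half (measures 40-43) ends with an imperfect authentic cadence, the second (bars 44-47) with a perfect authentic cadence — a large antecedent–consequent pair, i.e. a double period.
Phrase 3 begins with the same material as phrase 1, making it parallel.

parallel double period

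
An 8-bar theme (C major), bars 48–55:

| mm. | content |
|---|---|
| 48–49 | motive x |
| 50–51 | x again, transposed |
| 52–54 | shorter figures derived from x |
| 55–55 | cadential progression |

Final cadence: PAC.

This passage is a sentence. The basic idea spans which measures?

The presentation of a sentence is the basic idea (mm. 48-49) plus its repetition (mm. 50-51); the basic idea is therefore mm. 48–49.

measures 48–49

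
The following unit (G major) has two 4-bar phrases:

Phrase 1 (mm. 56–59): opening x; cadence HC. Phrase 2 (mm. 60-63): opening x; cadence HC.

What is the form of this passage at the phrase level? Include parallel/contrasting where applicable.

repeated phrase

Both phrases have the same opening (x) and the same cadence (half cadence): the second is a restatement, not a consequent, so this is a repeated phrase rather than a period.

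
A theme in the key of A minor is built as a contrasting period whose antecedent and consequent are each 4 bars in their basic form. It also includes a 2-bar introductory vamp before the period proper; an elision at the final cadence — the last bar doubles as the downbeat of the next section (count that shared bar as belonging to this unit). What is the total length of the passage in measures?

10 measures

Basic contrasting period: 4 + 4 = 8 bars.
8 (basic form) + 2 (introduction) = 10.
The elision shares a bar with the next section but does not change this unit's count.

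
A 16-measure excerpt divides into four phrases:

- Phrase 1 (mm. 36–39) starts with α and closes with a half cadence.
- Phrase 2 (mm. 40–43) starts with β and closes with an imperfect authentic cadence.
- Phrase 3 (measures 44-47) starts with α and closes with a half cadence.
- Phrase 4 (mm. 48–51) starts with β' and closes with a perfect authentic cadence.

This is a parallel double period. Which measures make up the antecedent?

measures 36–43

In a double period the first pair of phrases (ending imperfect authentic cadence) is the large antecedent and the second pair (ending perfect authentic cadence) is the large consequent; the antecedent is measures 36–43.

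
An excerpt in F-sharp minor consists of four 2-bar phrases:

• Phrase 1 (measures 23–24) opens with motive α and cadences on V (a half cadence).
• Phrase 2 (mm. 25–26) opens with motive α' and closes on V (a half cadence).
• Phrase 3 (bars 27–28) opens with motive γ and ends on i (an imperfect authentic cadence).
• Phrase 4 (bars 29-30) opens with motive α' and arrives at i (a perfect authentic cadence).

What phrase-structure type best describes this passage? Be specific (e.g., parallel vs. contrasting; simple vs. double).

contrasting double period

Four phrases in two halves: the first half (mm. 23–26) ends with a half cadence, the second (bars 27–30) with a perfect authentic cadence — a large antecedent–consequent pair, i.e. a double period.
Phrase 3 begins with different material from phrase 1, making it contrasting.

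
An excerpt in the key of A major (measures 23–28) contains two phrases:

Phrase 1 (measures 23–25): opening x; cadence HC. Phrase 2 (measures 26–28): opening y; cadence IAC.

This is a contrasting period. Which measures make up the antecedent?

The phrase ending with the weaker cadence (half cadence) is the antecedent; the one ending more conclusively (imperfect authentic cadence) is the consequent. The antecedent is measures 23–25.

measures 23–25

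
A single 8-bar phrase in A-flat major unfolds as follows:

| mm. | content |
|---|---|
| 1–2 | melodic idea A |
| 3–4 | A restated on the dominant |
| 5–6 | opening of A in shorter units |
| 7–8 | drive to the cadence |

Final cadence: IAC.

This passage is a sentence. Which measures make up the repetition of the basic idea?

The presentation of a sentence is the basic idea (mm. 1–2) plus its repetition (mm. 3–4); the repetition of the basic idea is therefore mm. 3–4.

measures 3–4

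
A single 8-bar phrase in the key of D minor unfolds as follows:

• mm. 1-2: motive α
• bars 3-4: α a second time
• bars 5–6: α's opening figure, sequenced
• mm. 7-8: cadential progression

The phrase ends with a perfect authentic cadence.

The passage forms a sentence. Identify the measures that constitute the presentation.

measures 1–4

The presentation of a sentence is the basic idea (mm. 1–2) plus its repetition (bars 3–4); the presentation is therefore measures 1–4.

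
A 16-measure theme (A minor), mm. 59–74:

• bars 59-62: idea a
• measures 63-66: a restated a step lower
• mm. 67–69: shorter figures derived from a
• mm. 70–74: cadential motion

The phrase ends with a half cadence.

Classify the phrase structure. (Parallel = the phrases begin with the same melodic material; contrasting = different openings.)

sentence

Basic idea (bars 59-62) + its repetition (mm. 63–66) form the presentation; fragmentation and cadence (mm. 67–74) form the continuation — the 16-bar whole is a sentence.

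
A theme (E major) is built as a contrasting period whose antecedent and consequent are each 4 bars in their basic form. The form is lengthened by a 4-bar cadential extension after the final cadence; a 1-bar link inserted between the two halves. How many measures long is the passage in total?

13 measures

Basic contrasting period: 4 + 4 = 8 bars.
8 (basic form) + 4 (cadential extension) + 1 (link) = 13.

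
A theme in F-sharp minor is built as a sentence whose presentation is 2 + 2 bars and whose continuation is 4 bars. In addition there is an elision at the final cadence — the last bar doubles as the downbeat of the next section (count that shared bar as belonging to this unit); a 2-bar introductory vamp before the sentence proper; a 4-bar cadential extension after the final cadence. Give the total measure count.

14 measures

Basic sentence: 2 + 2 + 4 = 8 bars.
8 (basic form) + 2 (introduction) + 4 (cadential extension) = 14.
The elision shares a bar with the next section but does not change this unit's count.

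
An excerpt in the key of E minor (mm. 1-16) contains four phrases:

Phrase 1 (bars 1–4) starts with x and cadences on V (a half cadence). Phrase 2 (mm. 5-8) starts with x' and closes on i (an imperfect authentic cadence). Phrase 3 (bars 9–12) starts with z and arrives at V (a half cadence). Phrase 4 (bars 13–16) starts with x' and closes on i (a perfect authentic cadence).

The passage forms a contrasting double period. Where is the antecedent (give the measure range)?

measures 1–8

In a double period the four phrases pair into a large antecedent (phrases 1–2, ending imperfect authentic cadence) and a large consequent (phrases 3–4, ending perfect authentic cadence). The antecedent spans measures 1-8.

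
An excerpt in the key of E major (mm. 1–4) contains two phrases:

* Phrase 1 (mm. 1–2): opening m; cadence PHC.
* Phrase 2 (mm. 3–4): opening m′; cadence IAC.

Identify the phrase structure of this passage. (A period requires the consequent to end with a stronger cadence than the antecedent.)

Phrase 1 ends with a Phrygian half cadence (weaker) and phrase 2 with an imperfect authentic cadence (stronger): antecedent + consequent = a period.
The two phrases open with the same material (m / m′), so the period is parallel.

parallel period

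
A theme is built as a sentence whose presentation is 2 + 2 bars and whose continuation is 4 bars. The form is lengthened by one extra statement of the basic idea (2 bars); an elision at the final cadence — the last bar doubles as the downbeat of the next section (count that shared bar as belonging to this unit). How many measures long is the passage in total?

Basic sentence: 2 + 2 + 4 = 8 bars.
8 (basic form) + 2 (extra statement) = 10.
The elision shares a bar with the next section but does not change this unit's count.

10 measures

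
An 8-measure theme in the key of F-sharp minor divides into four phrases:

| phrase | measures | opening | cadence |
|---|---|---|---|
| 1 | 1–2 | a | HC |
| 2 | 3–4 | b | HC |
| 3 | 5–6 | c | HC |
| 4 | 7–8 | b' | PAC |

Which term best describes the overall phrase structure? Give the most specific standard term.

Four phrases in two halves: the first half (mm. 1-4) ends with a half cadence, the second (mm. 5-8) with a perfect authentic cadence — a large antecedent–consequent pair, i.e. a double period.
Phrase 3 begins with different material from phrase 1, making it contrasting.

contrasting double period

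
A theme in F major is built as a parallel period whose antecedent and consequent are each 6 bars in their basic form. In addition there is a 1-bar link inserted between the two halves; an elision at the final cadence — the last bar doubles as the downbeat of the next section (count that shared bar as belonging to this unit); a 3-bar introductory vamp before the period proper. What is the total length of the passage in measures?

Basic parallel period: 6 + 6 = 12 bars.
12 (basic form) + 1 (link) + 3 (introduction) = 16.
The elision shares a bar with the next section but does not change this unit's count.

16 measures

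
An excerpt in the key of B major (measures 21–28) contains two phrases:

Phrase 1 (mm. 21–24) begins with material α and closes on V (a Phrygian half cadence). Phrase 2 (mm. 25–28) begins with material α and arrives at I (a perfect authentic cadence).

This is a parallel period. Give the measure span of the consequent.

measures 25–28

The phrase ending with the weaker cadence (Phrygian half cadence) is the antecedent; the one ending more conclusively (perfect authentic cadence) is the consequent. The consequent is measures 25–28.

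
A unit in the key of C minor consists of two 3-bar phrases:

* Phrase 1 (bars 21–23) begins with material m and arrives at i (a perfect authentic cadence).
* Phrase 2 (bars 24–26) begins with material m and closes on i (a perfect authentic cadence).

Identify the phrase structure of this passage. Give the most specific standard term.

Both phrases have the same opening (m) and the same cadence (perfect authentic cadence): the second is a restatement, not a consequent, so this is a repeated phrase rather than a period.

repeated phrase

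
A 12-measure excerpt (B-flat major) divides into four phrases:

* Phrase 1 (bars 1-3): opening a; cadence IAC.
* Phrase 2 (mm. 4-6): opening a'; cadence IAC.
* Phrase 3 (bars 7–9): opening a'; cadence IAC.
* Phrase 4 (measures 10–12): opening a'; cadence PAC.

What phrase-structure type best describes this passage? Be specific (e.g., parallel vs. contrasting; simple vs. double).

Four phrases in two halves: the first half (mm. 1-6) ends with an imperfect authentic cadence, the second (measures 7-12) with a perfect authentic cadence — a large antecedent–consequent pair, i.e. a double period.
Phrase 3 begins with the same material as phrase 1, making it parallel.

parallel double period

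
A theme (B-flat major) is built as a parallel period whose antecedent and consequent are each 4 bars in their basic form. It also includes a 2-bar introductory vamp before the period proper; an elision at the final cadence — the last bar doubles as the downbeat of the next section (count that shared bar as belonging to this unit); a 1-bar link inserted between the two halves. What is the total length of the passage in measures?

Basic parallel period: 4 + 4 = 8 bars.
8 (basic form) + 2 (introduction) + 1 (link) = 11.
The elision shares a bar with the next section but does not change this unit's count.

11 measures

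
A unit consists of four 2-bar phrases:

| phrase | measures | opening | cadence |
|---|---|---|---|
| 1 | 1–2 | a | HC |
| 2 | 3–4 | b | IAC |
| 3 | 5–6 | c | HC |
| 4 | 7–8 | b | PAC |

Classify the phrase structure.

Four phrases in two halves: the first half (mm. 1-4) ends with an imperfect authentic cadence, the second (mm. 5-8) with a perfect authentic cadence — a large antecedent–consequent pair, i.e. a double period.
Phrase 3 begins with different material from phrase 1, making it contrasting.

contrasting double period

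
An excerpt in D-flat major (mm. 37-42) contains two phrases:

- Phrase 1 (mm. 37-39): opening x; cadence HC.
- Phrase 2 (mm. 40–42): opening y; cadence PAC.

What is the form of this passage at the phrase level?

contrasting period

Phrase 1 ends with a half cadence (weaker) and phrase 2 with a perfect authentic cadence (stronger): antecedent + consequent = a period.
The two phrases open with different material (x / y), so the period is contrasting.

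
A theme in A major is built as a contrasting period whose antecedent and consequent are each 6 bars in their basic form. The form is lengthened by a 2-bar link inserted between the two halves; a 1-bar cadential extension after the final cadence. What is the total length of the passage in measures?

15 measures

Basic contrasting period: 6 + 6 = 12 bars.
12 (basic form) + 2 (link) + 1 (cadential extension) = 15.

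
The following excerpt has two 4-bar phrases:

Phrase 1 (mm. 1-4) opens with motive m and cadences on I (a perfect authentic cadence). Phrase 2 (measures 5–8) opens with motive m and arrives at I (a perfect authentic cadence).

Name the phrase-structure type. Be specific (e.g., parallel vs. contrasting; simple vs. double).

repeated phrase

Both phrases have the same opening (m) and the same cadence (perfect authentic cadence): the second is a restatement, not a consequent, so this is a repeated phrase rather than a period.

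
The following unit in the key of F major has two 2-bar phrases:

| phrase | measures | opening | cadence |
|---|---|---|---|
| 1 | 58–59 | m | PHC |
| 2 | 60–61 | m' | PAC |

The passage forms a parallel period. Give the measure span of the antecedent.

The phrase ending with the weaker cadence (Phrygian half cadence) is the antecedent; the one ending more conclusively (perfect authentic cadence) is the consequent. The antecedent is measures 58–59.

measures 58–59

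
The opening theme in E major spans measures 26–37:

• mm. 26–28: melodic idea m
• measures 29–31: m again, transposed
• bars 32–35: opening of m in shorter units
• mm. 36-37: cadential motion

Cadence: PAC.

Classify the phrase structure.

Basic idea (bars 26–28) + its repetition (mm. 29–31) form the presentation; fragmentation and cadence (mm. 32-37) form the continuation — the 12-bar whole is a sentence.

sentence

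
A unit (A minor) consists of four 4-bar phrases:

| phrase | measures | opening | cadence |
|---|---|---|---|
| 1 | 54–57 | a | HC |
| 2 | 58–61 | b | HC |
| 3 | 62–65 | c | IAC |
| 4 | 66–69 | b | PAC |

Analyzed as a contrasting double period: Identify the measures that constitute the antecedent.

measures 54–61

In a double period the four phrases pair into a large antecedent (phrases 1–2, ending half cadence) and a large consequent (phrases 3–4, ending perfect authentic cadence). The antecedent spans mm. 54-61.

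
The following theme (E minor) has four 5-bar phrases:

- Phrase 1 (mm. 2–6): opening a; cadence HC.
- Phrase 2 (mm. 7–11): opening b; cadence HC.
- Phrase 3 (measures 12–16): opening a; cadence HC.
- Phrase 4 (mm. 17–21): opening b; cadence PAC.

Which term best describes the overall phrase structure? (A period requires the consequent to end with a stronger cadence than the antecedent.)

parallel double period

Four phrases in two halves: the first half (measures 2–11) ends with a half cadence, the second (mm. 12–21) with a perfect authentic cadence — a large antecedent–consequent pair, i.e. a double period.
Phrase 3 begins with the same material as phrase 1, making it parallel.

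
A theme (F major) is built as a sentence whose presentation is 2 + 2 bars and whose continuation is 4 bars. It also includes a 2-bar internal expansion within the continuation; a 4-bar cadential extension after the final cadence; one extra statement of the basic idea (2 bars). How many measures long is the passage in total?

Basic sentence: 2 + 2 + 4 = 8 bars.
8 (basic form) + 2 (internal expansion) + 4 (cadential extension) + 2 (extra statement) = 16.

16 measures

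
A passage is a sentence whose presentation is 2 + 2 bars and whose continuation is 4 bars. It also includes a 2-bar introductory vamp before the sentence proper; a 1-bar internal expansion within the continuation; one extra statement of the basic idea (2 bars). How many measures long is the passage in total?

Basic sentence: 2 + 2 + 4 = 8 bars.
8 (basic form) + 2 (introduction) + 1 (internal expansion) + 2 (extra statement) = 13.

13 measures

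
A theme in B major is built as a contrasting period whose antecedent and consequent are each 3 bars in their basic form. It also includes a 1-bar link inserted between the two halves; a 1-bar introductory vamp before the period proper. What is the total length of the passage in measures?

8 measures

Basic contrasting period: 3 + 3 = 6 bars.
6 (basic form) + 1 (link) + 1 (introduction) = 8.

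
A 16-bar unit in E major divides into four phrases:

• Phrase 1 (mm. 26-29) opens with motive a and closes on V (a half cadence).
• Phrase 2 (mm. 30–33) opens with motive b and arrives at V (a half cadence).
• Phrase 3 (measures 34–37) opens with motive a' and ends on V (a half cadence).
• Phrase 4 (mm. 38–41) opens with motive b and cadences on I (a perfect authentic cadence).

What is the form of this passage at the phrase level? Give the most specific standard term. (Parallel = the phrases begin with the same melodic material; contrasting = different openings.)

Four phrases in two halves: the first half (mm. 26–33) ends with a half cadence, the second (mm. 34-41) with a perfect authentic cadence — a large antecedent–consequent pair, i.e. a double period.
Phrase 3 begins with the same material as phrase 1, making it parallel.

parallel double period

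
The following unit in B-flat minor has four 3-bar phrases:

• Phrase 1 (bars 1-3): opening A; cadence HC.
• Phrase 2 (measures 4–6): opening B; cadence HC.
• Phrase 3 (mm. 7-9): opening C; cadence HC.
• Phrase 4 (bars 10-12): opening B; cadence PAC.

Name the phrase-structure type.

Four phrases in two halves: the first half (mm. 1–6) ends with a half cadence, the second (bars 7-12) with a perfect authentic cadence — a large antecedent–consequent pair, i.e. a double period.
Phrase 3 begins with different material from phrase 1, making it contrasting.

contrasting double period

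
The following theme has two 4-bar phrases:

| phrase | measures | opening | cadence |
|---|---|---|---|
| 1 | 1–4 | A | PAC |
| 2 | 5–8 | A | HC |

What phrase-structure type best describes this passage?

The second phrase closes with a half cadence, which is not stronger than the first phrase's perfect authentic cadence; without a weak→strong cadential pair there is no antecedent–consequent relationship, so this is a phrase group rather than a period.

phrase group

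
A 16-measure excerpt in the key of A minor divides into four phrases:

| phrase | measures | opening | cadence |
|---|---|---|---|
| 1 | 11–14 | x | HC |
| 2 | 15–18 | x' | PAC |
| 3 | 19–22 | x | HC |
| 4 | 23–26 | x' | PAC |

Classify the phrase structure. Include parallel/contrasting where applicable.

repeated period

The cadence pattern HC–PAC–HC–PAC is weak–strong twice, and phrases 3–4 restate phrases 1–2: a period heard twice, not a double period (which would end weakly at phrase 2).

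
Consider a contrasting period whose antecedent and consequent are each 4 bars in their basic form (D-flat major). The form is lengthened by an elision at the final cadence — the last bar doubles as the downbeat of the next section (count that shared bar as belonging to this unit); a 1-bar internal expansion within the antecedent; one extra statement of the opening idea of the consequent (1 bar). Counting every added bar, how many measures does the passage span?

10 measures

Basic contrasting period: 4 + 4 = 8 bars.
8 (basic form) + 1 (internal expansion) + 1 (extra statement) = 10.
The elision shares a bar with the next section but does not change this unit's count.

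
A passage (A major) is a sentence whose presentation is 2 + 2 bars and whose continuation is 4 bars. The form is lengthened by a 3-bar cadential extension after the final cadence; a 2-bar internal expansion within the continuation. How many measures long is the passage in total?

13 measures

Basic sentence: 2 + 2 + 4 = 8 bars.
8 (basic form) + 3 (cadential extension) + 2 (internal expansion) = 13.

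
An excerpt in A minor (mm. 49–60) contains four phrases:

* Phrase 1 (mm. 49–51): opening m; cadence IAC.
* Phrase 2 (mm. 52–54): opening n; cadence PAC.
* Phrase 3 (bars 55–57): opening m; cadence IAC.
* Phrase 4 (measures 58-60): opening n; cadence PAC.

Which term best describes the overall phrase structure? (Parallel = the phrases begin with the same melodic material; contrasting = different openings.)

The cadence pattern IAC–PAC–IAC–PAC is weak–strong twice, and phrases 3–4 restate phrases 1–2: a period heard twice, not a double period (which would end weakly at phrase 2).

repeated period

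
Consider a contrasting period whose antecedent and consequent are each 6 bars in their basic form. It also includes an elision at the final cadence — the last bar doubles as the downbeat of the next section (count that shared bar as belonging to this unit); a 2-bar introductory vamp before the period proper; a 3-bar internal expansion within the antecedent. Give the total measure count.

Basic contrasting period: 6 + 6 = 12 bars.
12 (basic form) + 2 (introduction) + 3 (internal expansion) = 17.
The elision shares a bar with the next section but does not change this unit's count.

17 measures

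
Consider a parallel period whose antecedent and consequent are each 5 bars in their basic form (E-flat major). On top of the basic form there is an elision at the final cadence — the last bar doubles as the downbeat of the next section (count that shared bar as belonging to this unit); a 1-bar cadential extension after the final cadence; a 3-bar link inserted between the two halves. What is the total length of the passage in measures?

14 measures

Basic parallel period: 5 + 5 = 10 bars.
10 (basic form) + 1 (cadential extension) + 3 (link) = 14.
The elision shares a bar with the next section but does not change this unit's count.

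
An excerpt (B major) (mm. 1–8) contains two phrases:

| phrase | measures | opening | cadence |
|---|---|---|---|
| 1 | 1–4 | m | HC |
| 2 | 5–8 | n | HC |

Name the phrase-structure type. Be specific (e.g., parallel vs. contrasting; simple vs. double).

The second phrase closes with a half cadence, which is not stronger than the first phrase's half cadence; without a weak→strong cadential pair there is no antecedent–consequent relationship, so this is a phrase group rather than a period.

phrase group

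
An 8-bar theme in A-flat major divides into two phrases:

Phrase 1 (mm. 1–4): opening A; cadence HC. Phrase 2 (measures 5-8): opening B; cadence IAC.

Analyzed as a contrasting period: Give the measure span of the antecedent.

measures 1–4

The antecedent is the phrase ending with the weaker cadence (half cadence, phrase 1) and the consequent the one ending more conclusively (imperfect authentic cadence, phrase 2); the antecedent is mm. 1-4.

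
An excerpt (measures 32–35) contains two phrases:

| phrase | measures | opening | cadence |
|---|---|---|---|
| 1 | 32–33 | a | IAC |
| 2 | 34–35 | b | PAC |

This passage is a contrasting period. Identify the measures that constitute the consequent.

The antecedent is the phrase ending with the weaker cadence (imperfect authentic cadence, phrase 1) and the consequent the one ending more conclusively (perfect authentic cadence, phrase 2); the consequent is mm. 34–35.

measures 34–35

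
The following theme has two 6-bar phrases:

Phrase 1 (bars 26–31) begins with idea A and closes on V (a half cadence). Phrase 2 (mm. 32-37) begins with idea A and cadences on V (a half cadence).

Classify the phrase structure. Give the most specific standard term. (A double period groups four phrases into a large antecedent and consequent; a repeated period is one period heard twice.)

repeated phrase

Both phrases have the same opening (A) and the same cadence (half cadence): the second is a restatement, not a consequent, so this is a repeated phrase rather than a period.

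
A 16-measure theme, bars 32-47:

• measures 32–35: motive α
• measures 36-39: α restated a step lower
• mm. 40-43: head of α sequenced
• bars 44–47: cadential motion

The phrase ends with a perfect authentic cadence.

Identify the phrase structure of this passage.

sentence

Basic idea (mm. 32–35) + its repetition (mm. 36-39) form the presentation; fragmentation and cadence (mm. 40–47) form the continuation — the 16-bar whole is a sentence.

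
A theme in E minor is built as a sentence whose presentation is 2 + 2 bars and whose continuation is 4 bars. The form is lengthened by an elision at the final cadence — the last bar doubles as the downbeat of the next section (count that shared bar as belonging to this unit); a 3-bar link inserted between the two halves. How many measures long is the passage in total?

11 measures

Basic sentence: 2 + 2 + 4 = 8 bars.
8 (basic form) + 3 (link) = 11.
The elision shares a bar with the next section but does not change this unit's count.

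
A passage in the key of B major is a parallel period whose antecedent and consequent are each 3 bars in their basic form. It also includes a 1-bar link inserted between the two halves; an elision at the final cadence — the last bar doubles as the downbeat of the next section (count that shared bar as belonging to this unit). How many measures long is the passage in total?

Basic parallel period: 3 + 3 = 6 bars.
6 (basic form) + 1 (link) = 7.
The elision shares a bar with the next section but does not change this unit's count.

7 measures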